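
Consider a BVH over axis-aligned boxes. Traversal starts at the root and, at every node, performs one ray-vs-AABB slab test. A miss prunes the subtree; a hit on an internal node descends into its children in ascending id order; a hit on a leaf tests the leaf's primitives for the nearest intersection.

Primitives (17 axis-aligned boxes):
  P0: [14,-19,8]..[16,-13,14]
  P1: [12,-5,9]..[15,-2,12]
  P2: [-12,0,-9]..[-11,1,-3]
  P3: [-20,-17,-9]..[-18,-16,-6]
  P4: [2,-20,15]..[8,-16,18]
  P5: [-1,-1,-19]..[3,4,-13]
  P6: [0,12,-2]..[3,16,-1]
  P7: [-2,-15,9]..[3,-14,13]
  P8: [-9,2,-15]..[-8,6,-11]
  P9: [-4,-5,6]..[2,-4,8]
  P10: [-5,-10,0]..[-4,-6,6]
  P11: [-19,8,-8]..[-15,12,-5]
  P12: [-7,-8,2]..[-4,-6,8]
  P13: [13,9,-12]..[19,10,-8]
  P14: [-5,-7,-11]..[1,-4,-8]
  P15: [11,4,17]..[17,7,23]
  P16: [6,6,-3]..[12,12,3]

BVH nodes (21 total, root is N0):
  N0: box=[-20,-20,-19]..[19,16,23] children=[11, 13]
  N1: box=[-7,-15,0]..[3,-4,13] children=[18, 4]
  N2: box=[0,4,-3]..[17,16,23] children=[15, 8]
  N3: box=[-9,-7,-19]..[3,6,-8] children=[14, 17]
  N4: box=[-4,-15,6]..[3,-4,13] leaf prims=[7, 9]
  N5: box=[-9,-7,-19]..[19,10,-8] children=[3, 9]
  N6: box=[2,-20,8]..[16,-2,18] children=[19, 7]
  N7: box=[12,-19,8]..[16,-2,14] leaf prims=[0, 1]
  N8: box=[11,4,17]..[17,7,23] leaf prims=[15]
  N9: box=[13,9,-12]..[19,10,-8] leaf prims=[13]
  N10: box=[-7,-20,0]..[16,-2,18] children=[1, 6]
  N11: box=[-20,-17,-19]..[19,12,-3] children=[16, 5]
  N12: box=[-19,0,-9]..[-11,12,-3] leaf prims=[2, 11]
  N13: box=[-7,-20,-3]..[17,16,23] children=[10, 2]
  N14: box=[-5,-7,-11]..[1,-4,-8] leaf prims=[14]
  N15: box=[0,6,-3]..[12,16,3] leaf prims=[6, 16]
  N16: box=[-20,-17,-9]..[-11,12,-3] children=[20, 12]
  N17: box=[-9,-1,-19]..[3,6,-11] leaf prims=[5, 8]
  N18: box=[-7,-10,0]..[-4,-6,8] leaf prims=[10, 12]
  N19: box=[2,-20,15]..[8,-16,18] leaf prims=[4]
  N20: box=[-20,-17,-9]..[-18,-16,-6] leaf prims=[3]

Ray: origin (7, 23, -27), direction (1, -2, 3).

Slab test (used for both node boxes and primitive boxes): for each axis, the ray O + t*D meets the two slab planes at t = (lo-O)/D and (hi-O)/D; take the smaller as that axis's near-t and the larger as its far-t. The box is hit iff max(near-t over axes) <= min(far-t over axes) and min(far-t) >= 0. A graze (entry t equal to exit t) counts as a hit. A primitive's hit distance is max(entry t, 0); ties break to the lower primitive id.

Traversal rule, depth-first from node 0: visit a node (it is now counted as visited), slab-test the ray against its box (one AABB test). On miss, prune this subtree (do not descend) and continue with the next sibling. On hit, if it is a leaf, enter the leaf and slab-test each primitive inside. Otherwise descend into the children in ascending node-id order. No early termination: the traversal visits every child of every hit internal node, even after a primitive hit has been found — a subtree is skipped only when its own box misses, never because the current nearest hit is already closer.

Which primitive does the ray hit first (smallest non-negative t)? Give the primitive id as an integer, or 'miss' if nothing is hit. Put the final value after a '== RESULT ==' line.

Trace the traversal:
N0 x:[-27,12] y:[7/2,43/2] z:[8/3,50/3] -> hit [7/2,12], descend [11, 13]
  N11 x:[-27,12] y:[11/2,20] z:[8/3,8] -> hit [11/2,8], descend [5, 16]
    N5 x:[-16,12] y:[13/2,15] z:[8/3,19/3] -> miss, prune
    N16 x:[-27,-18] y:[11/2,20] z:[6,8] -> miss, prune
  N13 x:[-14,10] y:[7/2,43/2] z:[8,50/3] -> hit [8,10], descend [2, 10]
    N2 x:[-7,10] y:[7/2,19/2] z:[8,50/3] -> hit [8,19/2], descend [8, 15]
      N8 x:[4,10] y:[8,19/2] z:[44/3,50/3] -> miss, prune
      N15 x:[-7,5] y:[7/2,17/2] z:[8,10] -> miss, prune
    N10 x:[-14,9] y:[25/2,43/2] z:[9,15] -> miss, prune

Summary -> nodes [0, 11, 5, 16, 13, 2, 8, 15, 10]; box-tests=9; leaf-entries=0; first=miss

== RESULT ==
miss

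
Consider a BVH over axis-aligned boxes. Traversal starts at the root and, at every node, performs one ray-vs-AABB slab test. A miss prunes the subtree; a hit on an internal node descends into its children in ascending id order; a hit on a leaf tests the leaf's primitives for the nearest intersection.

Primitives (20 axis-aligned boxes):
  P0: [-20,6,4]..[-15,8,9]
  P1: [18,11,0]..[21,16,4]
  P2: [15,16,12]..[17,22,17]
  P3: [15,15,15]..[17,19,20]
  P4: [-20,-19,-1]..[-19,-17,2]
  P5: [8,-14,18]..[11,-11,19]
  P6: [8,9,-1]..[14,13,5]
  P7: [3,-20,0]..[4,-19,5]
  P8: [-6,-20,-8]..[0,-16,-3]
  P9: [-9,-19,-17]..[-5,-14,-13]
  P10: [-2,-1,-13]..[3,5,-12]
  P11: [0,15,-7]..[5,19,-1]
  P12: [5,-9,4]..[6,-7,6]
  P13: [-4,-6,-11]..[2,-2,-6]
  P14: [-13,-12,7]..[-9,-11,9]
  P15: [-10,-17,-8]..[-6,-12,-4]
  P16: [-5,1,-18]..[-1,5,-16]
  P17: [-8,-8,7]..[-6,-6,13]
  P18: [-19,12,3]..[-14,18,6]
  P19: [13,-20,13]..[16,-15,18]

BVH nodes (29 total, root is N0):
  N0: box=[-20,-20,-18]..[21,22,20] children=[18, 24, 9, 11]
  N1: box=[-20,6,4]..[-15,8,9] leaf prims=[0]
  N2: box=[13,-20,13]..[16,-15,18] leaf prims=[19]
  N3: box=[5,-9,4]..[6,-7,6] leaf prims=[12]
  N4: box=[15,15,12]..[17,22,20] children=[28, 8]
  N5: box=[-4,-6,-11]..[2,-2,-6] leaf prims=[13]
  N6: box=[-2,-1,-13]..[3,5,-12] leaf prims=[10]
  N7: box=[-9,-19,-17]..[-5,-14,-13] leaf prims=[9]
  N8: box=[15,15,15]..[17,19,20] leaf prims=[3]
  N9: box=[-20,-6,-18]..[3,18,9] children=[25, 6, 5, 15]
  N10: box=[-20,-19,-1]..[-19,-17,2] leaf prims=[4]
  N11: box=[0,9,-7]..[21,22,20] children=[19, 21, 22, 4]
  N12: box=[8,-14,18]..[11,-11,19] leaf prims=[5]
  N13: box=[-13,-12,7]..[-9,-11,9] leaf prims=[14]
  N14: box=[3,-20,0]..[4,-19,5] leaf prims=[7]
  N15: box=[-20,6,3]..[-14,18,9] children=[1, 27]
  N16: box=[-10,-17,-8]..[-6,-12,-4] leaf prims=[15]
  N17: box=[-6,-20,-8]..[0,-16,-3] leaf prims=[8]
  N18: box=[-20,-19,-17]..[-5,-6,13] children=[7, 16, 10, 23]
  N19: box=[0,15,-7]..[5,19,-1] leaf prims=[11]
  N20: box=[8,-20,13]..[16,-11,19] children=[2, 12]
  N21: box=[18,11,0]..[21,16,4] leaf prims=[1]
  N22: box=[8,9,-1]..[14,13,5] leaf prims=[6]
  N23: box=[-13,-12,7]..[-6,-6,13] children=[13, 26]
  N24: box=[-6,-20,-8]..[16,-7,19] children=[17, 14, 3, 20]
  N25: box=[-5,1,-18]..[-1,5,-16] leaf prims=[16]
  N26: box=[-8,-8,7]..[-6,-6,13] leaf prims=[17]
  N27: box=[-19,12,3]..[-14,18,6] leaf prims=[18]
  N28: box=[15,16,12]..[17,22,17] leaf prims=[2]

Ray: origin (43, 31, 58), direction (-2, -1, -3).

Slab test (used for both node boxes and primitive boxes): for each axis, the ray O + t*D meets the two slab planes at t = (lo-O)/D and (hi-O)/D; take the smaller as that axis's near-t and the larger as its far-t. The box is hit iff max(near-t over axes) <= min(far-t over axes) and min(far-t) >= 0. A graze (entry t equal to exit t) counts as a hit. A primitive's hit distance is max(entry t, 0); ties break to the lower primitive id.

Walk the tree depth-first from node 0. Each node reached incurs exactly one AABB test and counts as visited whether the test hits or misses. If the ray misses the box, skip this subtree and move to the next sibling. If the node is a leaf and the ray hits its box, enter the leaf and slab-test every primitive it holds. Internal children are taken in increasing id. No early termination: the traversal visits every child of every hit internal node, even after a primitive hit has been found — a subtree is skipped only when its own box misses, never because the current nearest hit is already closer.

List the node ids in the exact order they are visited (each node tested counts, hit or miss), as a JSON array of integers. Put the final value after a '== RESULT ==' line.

Trace the traversal:
N0 x:[11,63/2] y:[9,51] z:[38/3,76/3] -> hit [38/3,76/3], descend [9, 11, 18, 24]
  N9 x:[20,63/2] y:[13,37] z:[49/3,76/3] -> hit [20,76/3], descend [5, 6, 15, 25]
    N5 x:[41/2,47/2] y:[33,37] z:[64/3,23] -> miss, prune
    N6 x:[20,45/2] y:[26,32] z:[70/3,71/3] -> miss, prune
    N15 x:[57/2,63/2] y:[13,25] z:[49/3,55/3] -> miss, prune
    N25 x:[22,24] y:[26,30] z:[74/3,76/3] -> miss, prune
  N11 x:[11,43/2] y:[9,22] z:[38/3,65/3] -> hit [38/3,43/2], descend [4, 19, 21, 22]
    N4 x:[13,14] y:[9,16] z:[38/3,46/3] -> hit [13,14], descend [8, 28]
      N8 x:[13,14] y:[12,16] z:[38/3,43/3] -> hit [13,14] leaf, test {P3@t=13}
      N28 x:[13,14] y:[9,15] z:[41/3,46/3] -> hit [41/3,14] leaf, test {P2@t=41/3}
    N19 x:[19,43/2] y:[12,16] z:[59/3,65/3] -> miss, prune
    N21 x:[11,25/2] y:[15,20] z:[18,58/3] -> miss, prune
    N22 x:[29/2,35/2] y:[18,22] z:[53/3,59/3] -> miss, prune
  N18 x:[24,63/2] y:[37,50] z:[15,25] -> miss, prune
  N24 x:[27/2,49/2] y:[38,51] z:[13,22] -> miss, prune

Summary -> nodes [0, 9, 5, 6, 15, 25, 11, 4, 8, 28, 19, 21, 22, 18, 24]; box-tests=15; leaf-entries=2; first=P3

== RESULT ==
[0, 9, 5, 6, 15, 25, 11, 4, 8, 28, 19, 21, 22, 18, 24]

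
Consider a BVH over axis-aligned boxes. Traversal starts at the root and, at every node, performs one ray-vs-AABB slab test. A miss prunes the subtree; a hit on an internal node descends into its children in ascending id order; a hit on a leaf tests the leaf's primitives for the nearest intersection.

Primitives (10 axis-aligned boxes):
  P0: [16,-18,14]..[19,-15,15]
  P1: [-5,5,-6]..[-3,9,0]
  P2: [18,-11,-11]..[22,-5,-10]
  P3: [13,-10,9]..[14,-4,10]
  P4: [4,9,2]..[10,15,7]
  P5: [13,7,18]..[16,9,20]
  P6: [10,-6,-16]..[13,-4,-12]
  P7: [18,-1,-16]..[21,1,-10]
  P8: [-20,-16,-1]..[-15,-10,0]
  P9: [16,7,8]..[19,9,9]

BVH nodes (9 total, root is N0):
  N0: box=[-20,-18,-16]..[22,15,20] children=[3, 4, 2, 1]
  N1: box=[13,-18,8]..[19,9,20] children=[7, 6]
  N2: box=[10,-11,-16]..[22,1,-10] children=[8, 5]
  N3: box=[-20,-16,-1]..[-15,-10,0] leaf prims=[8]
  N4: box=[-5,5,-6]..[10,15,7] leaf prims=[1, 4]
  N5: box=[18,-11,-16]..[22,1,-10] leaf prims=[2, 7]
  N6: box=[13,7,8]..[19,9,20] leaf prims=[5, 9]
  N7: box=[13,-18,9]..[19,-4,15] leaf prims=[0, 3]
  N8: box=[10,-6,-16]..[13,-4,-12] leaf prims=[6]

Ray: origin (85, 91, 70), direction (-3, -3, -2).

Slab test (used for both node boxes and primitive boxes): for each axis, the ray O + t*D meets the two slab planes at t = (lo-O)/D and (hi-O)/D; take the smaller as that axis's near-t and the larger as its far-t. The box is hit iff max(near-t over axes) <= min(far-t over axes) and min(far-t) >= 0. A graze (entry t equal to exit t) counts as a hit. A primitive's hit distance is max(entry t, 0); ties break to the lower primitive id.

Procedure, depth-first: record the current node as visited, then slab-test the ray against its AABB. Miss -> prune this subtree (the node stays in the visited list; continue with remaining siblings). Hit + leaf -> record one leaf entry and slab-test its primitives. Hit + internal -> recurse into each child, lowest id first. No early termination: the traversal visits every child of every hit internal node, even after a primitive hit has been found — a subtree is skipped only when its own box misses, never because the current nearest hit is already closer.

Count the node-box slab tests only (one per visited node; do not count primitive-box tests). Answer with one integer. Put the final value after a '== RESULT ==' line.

Traverse from the root:
N0 x:[21,35] y:[76/3,109/3] z:[25,43] -> hit [76/3,35], descend [1, 2, 3, 4]
  N1 x:[22,24] y:[82/3,109/3] z:[25,31] -> miss, prune
  N2 x:[21,25] y:[30,34] z:[40,43] -> miss, prune
  N3 x:[100/3,35] y:[101/3,107/3] z:[35,71/2] -> hit [35,35] leaf, test {P8@t=35}
  N4 x:[25,30] y:[76/3,86/3] z:[63/2,38] -> miss, prune

order=[0, 1, 2, 3, 4]  |boxes|=5  |leaves|=1  hit=P8

== RESULT ==
5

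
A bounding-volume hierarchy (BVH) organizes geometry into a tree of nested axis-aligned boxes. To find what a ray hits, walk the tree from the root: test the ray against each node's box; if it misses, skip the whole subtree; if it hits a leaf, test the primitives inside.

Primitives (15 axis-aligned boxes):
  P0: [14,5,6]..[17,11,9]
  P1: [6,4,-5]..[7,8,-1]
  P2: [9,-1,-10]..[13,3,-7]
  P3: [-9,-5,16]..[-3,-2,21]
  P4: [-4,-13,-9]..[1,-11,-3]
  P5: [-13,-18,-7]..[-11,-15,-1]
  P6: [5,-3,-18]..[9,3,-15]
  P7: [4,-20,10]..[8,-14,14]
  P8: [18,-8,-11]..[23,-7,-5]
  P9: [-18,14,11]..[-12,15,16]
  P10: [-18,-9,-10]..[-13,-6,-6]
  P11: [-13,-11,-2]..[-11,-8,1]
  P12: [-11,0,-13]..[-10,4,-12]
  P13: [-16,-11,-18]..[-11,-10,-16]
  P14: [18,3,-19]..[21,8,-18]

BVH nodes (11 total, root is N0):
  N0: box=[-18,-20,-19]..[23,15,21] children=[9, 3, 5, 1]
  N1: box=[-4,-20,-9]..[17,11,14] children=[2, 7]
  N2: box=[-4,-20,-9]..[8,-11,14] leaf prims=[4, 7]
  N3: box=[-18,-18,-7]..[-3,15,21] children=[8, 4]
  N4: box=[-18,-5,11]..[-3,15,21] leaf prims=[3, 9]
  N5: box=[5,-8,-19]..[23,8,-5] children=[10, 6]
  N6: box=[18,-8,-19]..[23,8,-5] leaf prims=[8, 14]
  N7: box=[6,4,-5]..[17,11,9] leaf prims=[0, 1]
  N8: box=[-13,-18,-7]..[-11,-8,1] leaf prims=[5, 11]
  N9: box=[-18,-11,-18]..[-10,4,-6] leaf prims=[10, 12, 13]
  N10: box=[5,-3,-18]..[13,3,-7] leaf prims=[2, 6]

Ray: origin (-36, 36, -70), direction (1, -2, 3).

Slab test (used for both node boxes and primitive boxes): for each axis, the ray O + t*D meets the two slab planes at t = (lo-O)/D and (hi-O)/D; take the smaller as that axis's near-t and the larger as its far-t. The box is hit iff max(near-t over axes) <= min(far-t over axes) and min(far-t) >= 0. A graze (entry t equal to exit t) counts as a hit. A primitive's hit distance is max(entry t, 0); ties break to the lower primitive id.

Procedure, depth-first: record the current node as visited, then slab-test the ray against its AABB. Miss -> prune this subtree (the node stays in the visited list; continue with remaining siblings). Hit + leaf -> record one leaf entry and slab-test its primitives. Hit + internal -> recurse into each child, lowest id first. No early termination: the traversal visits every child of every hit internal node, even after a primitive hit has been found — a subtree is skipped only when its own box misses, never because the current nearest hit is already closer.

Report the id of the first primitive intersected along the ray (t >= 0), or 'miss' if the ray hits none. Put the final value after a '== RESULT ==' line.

Trace the traversal:
N0 x:[18,59] y:[21/2,28] z:[17,91/3] -> hit [18,28], descend [1, 3, 5, 9]
  N1 x:[32,53] y:[25/2,28] z:[61/3,28] -> miss, prune
  N3 x:[18,33] y:[21/2,27] z:[21,91/3] -> hit [21,27], descend [4, 8]
    N4 x:[18,33] y:[21/2,41/2] z:[27,91/3] -> miss, prune
    N8 x:[23,25] y:[22,27] z:[21,71/3] -> hit [23,71/3] leaf, test {P5(miss), P11@t=23}
  N5 x:[41,59] y:[14,22] z:[17,65/3] -> miss, prune
  N9 x:[18,26] y:[16,47/2] z:[52/3,64/3] -> hit [18,64/3] leaf, test {P10@t=21, P12(miss), P13(miss)}

Visited [0, 1, 3, 4, 8, 5, 9]. Tests: 7 box, 2 leaf. Nearest: P10.

== RESULT ==
10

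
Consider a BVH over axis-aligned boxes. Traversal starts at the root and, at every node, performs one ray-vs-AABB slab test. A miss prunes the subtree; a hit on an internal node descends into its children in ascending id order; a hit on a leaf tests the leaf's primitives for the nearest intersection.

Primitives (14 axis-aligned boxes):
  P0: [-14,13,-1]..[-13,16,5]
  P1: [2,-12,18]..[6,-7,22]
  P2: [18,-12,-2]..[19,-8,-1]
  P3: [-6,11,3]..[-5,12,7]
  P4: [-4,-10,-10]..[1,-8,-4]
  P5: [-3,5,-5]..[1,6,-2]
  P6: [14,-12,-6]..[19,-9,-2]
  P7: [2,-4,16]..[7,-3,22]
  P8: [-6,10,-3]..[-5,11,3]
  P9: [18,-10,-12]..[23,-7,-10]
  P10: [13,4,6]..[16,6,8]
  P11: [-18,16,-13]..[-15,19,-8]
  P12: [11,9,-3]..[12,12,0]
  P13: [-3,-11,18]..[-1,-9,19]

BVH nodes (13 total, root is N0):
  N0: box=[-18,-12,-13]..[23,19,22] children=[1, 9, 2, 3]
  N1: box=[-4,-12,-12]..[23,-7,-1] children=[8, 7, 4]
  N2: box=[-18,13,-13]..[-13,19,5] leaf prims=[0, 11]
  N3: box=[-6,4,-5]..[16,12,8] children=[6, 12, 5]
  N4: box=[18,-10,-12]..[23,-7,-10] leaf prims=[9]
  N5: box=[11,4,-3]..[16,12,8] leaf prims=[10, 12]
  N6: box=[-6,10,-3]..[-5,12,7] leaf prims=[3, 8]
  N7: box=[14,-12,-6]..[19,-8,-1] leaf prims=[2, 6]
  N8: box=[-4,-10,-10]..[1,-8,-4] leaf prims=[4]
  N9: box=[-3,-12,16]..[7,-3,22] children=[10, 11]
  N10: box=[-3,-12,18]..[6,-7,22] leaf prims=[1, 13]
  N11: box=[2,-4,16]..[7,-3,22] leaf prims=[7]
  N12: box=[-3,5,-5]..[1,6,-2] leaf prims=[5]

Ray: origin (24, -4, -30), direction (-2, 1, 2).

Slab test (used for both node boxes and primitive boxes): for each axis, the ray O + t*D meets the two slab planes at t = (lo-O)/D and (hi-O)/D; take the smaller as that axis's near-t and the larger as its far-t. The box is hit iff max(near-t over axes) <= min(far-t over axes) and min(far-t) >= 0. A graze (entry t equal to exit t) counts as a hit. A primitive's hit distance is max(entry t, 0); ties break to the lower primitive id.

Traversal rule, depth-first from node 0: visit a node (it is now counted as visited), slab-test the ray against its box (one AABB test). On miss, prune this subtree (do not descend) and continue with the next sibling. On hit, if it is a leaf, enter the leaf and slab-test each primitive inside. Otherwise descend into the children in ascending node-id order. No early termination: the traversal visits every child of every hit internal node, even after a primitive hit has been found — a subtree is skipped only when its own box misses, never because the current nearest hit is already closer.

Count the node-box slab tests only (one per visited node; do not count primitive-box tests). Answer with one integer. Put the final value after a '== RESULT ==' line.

Walk:
N0 x:[1/2,21] y:[-8,23] z:[17/2,26] -> hit [17/2,21], descend [1, 2, 3, 9]
  N1 x:[1/2,14] y:[-8,-3] z:[9,29/2] -> miss, prune
  N2 x:[37/2,21] y:[17,23] z:[17/2,35/2] -> miss, prune
  N3 x:[4,15] y:[8,16] z:[25/2,19] -> hit [25/2,15], descend [5, 6, 12]
    N5 x:[4,13/2] y:[8,16] z:[27/2,19] -> miss, prune
    N6 x:[29/2,15] y:[14,16] z:[27/2,37/2] -> hit [29/2,15] leaf, test {P3(miss), P8@t=29/2}
    N12 x:[23/2,27/2] y:[9,10] z:[25/2,14] -> miss, prune
  N9 x:[17/2,27/2] y:[-8,1] z:[23,26] -> miss, prune

Summary -> nodes [0, 1, 2, 3, 5, 6, 12, 9]; box-tests=8; leaf-entries=1; first=P8

== RESULT ==
8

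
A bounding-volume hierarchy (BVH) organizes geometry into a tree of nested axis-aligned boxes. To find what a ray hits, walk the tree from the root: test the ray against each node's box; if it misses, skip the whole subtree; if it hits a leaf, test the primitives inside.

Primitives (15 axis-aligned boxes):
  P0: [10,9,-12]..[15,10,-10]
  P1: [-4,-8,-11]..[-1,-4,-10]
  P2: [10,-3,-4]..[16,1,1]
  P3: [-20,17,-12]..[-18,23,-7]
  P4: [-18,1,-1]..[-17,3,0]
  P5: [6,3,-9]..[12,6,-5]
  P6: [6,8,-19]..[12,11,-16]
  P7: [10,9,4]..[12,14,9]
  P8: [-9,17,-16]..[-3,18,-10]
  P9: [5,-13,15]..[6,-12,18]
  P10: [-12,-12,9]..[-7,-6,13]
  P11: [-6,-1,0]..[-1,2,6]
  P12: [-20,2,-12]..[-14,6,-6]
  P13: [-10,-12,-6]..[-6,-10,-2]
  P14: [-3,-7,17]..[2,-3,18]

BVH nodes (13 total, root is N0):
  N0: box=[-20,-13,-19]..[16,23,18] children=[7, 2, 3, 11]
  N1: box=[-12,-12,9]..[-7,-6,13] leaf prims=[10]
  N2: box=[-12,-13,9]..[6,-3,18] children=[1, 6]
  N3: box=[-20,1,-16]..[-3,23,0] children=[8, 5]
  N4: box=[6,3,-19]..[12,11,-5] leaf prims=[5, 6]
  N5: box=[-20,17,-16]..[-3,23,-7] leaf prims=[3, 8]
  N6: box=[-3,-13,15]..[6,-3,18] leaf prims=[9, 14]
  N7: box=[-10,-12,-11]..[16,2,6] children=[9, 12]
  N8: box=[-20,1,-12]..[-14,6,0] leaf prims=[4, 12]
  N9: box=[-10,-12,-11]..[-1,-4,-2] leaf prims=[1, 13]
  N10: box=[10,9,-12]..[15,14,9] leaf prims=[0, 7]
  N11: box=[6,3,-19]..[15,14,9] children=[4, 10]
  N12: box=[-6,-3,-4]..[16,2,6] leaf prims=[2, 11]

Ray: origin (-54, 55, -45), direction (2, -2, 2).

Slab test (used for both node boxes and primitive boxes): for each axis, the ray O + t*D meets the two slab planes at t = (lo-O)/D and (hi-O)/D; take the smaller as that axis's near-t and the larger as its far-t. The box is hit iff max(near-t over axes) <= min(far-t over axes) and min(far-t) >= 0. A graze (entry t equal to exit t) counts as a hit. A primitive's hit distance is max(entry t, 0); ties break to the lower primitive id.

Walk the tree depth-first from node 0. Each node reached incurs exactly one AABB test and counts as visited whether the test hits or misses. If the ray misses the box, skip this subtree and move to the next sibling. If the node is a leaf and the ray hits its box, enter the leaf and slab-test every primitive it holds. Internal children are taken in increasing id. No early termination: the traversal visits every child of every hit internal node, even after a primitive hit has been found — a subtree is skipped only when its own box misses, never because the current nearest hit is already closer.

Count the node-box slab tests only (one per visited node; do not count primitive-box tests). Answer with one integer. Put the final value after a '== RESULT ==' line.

Traverse from the root:
N0 x:[17,35] y:[16,34] z:[13,63/2] -> hit [17,63/2], descend [2, 3, 7, 11]
  N2 x:[21,30] y:[29,34] z:[27,63/2] -> hit [29,30], descend [1, 6]
    N1 x:[21,47/2] y:[61/2,67/2] z:[27,29] -> miss, prune
    N6 x:[51/2,30] y:[29,34] z:[30,63/2] -> hit [30,30] leaf, test {P9(miss), P14(miss)}
  N3 x:[17,51/2] y:[16,27] z:[29/2,45/2] -> hit [17,45/2], descend [5, 8]
    N5 x:[17,51/2] y:[16,19] z:[29/2,19] -> hit [17,19] leaf, test {P3@t=17, P8(miss)}
    N8 x:[17,20] y:[49/2,27] z:[33/2,45/2] -> miss, prune
  N7 x:[22,35] y:[53/2,67/2] z:[17,51/2] -> miss, prune
  N11 x:[30,69/2] y:[41/2,26] z:[13,27] -> miss, prune

Summary -> nodes [0, 2, 1, 6, 3, 5, 8, 7, 11]; box-tests=9; leaf-entries=2; first=P3

== RESULT ==
9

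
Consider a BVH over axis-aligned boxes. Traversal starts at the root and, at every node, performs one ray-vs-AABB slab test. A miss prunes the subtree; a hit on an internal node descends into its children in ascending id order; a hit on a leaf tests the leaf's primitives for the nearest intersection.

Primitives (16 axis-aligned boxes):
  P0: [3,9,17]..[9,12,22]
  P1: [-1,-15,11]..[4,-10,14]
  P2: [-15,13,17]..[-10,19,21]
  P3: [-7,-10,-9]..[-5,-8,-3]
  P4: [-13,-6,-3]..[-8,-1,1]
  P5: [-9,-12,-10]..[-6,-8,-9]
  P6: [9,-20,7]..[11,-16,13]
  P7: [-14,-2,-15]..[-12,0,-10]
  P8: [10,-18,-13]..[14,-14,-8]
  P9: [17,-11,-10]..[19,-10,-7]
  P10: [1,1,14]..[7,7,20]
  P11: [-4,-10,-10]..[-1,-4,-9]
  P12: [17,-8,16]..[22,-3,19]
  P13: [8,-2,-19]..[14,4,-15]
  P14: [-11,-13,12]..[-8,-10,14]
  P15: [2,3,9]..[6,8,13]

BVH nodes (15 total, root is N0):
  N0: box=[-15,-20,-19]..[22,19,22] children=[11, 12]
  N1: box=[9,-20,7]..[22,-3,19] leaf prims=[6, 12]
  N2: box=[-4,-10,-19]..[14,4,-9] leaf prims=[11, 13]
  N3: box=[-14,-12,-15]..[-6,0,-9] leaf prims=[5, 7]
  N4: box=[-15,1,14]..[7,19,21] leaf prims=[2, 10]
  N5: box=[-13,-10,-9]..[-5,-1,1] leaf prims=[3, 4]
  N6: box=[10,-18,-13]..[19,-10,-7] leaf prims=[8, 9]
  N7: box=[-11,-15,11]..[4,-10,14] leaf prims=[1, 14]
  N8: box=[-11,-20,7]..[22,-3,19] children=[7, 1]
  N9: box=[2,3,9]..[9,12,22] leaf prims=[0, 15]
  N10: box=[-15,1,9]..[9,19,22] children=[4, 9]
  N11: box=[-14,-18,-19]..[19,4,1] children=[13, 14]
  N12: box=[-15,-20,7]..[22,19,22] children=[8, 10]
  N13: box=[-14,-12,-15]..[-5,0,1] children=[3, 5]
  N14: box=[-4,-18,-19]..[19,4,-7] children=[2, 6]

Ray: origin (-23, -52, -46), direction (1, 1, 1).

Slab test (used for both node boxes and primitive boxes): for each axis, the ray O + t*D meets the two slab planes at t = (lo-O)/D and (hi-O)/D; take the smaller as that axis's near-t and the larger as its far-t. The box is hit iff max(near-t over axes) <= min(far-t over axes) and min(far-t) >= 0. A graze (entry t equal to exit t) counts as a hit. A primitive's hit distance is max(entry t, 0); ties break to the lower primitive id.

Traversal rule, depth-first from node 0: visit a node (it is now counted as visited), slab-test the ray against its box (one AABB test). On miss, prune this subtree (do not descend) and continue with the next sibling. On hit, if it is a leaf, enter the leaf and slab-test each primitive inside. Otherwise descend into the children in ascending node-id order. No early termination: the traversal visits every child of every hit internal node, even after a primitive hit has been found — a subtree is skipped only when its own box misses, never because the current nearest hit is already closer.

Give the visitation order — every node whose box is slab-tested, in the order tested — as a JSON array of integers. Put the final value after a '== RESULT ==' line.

Traverse from the root:
N0 x:[8,45] y:[32,71] z:[27,68] -> hit [32,45], descend [11, 12]
  N11 x:[9,42] y:[34,56] z:[27,47] -> hit [34,42], descend [13, 14]
    N13 x:[9,18] y:[40,52] z:[31,47] -> miss, prune
    N14 x:[19,42] y:[34,56] z:[27,39] -> hit [34,39], descend [2, 6]
      N2 x:[19,37] y:[42,56] z:[27,37] -> miss, prune
      N6 x:[33,42] y:[34,42] z:[33,39] -> hit [34,39] leaf, test {P8@t=34, P9(miss)}
  N12 x:[8,45] y:[32,71] z:[53,68] -> miss, prune

Summary -> nodes [0, 11, 13, 14, 2, 6, 12]; box-tests=7; leaf-entries=1; first=P8

== RESULT ==
[0, 11, 13, 14, 2, 6, 12]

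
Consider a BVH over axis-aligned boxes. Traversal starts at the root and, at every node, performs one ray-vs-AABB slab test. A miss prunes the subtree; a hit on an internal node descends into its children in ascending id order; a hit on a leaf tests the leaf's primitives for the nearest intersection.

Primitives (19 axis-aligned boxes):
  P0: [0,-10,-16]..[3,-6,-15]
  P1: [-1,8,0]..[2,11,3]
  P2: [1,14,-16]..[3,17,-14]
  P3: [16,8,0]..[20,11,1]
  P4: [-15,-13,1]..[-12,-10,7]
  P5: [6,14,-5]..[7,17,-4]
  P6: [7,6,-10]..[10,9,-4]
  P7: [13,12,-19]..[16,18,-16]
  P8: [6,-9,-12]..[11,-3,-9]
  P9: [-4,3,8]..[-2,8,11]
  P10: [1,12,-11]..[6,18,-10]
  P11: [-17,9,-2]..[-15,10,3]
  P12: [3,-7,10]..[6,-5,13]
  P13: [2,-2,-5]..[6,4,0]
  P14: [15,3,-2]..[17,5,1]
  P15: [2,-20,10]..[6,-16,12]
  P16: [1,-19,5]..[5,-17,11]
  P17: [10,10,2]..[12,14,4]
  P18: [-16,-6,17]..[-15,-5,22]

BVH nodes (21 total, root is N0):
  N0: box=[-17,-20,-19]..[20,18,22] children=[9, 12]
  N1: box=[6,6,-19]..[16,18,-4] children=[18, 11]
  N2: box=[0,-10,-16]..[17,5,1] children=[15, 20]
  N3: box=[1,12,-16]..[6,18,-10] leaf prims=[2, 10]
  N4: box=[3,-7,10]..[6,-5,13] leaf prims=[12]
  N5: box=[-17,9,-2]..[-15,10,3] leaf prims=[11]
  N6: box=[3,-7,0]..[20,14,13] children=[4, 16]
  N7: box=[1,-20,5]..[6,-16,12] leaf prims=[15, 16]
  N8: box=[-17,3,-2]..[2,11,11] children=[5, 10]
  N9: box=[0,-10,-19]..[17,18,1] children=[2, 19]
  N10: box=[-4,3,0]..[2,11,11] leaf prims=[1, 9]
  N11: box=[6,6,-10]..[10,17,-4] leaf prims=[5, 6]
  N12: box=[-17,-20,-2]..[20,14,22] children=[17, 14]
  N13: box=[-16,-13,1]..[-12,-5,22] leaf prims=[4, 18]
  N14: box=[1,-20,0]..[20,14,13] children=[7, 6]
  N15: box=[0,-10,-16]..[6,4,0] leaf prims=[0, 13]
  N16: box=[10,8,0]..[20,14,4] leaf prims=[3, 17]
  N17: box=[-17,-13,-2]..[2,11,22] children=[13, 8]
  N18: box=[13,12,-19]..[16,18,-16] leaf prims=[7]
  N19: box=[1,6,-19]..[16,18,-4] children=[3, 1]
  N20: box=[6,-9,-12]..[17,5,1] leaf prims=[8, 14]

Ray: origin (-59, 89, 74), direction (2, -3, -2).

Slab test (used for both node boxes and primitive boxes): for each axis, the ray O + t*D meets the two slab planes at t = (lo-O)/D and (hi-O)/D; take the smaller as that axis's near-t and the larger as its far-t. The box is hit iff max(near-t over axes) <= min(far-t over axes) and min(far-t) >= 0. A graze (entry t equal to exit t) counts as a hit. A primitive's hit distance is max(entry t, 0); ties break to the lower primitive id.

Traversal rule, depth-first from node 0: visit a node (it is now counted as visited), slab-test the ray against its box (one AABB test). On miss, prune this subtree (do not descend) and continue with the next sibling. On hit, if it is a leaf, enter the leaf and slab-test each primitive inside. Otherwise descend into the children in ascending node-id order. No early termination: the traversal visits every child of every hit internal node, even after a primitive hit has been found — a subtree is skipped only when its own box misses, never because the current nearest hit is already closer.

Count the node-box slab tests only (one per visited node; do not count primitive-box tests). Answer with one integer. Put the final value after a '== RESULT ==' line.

Trace the traversal:
N0 x:[21,79/2] y:[71/3,109/3] z:[26,93/2] -> hit [26,109/3], descend [9, 12]
  N9 x:[59/2,38] y:[71/3,33] z:[73/2,93/2] -> miss, prune
  N12 x:[21,79/2] y:[25,109/3] z:[26,38] -> hit [26,109/3], descend [14, 17]
    N14 x:[30,79/2] y:[25,109/3] z:[61/2,37] -> hit [61/2,109/3], descend [6, 7]
      N6 x:[31,79/2] y:[25,32] z:[61/2,37] -> hit [31,32], descend [4, 16]
        N4 x:[31,65/2] y:[94/3,32] z:[61/2,32] -> hit [94/3,32] leaf, test {P12@t=94/3}
        N16 x:[69/2,79/2] y:[25,27] z:[35,37] -> miss, prune
      N7 x:[30,65/2] y:[35,109/3] z:[31,69/2] -> miss, prune
    N17 x:[21,61/2] y:[26,34] z:[26,38] -> hit [26,61/2], descend [8, 13]
      N8 x:[21,61/2] y:[26,86/3] z:[63/2,38] -> miss, prune
      N13 x:[43/2,47/2] y:[94/3,34] z:[26,73/2] -> miss, prune

order=[0, 9, 12, 14, 6, 4, 16, 7, 17, 8, 13]  |boxes|=11  |leaves|=1  hit=P12

== RESULT ==
11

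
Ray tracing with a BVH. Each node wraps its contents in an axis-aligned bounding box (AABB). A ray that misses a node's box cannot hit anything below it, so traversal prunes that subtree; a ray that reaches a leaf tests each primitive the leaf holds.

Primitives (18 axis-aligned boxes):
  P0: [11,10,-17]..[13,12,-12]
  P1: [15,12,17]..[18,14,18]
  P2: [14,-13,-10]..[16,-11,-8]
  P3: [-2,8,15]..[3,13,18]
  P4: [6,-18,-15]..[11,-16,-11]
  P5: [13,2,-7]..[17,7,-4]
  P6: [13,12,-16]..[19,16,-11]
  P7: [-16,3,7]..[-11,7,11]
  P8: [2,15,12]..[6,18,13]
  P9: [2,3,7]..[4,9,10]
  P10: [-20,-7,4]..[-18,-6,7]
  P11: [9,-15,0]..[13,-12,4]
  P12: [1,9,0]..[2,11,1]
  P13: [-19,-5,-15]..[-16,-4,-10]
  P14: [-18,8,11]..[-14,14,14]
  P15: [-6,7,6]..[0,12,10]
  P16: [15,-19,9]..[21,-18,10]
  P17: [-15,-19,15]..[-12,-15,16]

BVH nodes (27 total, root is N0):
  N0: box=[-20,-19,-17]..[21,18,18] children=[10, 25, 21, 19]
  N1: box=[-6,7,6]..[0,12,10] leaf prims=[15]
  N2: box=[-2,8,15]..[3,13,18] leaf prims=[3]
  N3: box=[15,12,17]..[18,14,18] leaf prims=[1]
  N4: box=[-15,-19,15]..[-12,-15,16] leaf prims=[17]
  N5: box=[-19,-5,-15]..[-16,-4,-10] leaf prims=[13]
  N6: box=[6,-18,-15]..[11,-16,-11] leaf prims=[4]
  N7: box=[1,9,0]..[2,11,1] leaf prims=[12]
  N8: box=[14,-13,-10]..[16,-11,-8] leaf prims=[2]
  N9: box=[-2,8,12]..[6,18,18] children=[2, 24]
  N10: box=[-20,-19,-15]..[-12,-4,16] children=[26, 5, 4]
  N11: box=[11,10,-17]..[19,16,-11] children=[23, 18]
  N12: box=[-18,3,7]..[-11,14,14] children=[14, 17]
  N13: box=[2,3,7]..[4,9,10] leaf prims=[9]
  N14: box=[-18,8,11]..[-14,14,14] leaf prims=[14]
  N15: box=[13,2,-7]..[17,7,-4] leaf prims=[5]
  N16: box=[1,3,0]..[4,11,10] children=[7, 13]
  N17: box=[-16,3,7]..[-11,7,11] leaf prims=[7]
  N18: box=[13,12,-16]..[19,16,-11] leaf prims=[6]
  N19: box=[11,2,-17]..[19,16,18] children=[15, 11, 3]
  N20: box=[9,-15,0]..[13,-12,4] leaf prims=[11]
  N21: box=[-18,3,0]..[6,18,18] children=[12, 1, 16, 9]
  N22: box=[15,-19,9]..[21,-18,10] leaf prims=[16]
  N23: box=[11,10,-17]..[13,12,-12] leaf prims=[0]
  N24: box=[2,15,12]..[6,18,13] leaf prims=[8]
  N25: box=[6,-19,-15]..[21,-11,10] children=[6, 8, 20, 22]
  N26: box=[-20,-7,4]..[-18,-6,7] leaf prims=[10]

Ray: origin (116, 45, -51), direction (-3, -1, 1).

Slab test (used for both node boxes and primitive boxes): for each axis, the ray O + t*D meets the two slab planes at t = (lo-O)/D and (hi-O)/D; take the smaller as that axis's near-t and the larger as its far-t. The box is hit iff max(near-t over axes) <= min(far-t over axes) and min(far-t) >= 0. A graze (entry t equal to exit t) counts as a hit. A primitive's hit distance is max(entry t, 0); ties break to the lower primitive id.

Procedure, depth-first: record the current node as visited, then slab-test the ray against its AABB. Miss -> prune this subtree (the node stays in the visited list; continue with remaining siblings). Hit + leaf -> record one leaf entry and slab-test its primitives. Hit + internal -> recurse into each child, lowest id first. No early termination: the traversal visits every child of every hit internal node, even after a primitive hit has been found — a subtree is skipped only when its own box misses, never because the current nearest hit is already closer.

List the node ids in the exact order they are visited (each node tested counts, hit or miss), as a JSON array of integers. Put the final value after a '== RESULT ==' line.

Walk:
N0 x:[95/3,136/3] y:[27,64] z:[34,69] -> hit [34,136/3], descend [10, 19, 21, 25]
  N10 x:[128/3,136/3] y:[49,64] z:[36,67] -> miss, prune
  N19 x:[97/3,35] y:[29,43] z:[34,69] -> hit [34,35], descend [3, 11, 15]
    N3 x:[98/3,101/3] y:[31,33] z:[68,69] -> miss, prune
    N11 x:[97/3,35] y:[29,35] z:[34,40] -> hit [34,35], descend [18, 23]
      N18 x:[97/3,103/3] y:[29,33] z:[35,40] -> miss, prune
      N23 x:[103/3,35] y:[33,35] z:[34,39] -> hit [103/3,35] leaf, test {P0@t=103/3}
    N15 x:[33,103/3] y:[38,43] z:[44,47] -> miss, prune
  N21 x:[110/3,134/3] y:[27,42] z:[51,69] -> miss, prune
  N25 x:[95/3,110/3] y:[56,64] z:[36,61] -> miss, prune

Summary -> nodes [0, 10, 19, 3, 11, 18, 23, 15, 21, 25]; box-tests=10; leaf-entries=1; first=P0

== RESULT ==
[0, 10, 19, 3, 11, 18, 23, 15, 21, 25]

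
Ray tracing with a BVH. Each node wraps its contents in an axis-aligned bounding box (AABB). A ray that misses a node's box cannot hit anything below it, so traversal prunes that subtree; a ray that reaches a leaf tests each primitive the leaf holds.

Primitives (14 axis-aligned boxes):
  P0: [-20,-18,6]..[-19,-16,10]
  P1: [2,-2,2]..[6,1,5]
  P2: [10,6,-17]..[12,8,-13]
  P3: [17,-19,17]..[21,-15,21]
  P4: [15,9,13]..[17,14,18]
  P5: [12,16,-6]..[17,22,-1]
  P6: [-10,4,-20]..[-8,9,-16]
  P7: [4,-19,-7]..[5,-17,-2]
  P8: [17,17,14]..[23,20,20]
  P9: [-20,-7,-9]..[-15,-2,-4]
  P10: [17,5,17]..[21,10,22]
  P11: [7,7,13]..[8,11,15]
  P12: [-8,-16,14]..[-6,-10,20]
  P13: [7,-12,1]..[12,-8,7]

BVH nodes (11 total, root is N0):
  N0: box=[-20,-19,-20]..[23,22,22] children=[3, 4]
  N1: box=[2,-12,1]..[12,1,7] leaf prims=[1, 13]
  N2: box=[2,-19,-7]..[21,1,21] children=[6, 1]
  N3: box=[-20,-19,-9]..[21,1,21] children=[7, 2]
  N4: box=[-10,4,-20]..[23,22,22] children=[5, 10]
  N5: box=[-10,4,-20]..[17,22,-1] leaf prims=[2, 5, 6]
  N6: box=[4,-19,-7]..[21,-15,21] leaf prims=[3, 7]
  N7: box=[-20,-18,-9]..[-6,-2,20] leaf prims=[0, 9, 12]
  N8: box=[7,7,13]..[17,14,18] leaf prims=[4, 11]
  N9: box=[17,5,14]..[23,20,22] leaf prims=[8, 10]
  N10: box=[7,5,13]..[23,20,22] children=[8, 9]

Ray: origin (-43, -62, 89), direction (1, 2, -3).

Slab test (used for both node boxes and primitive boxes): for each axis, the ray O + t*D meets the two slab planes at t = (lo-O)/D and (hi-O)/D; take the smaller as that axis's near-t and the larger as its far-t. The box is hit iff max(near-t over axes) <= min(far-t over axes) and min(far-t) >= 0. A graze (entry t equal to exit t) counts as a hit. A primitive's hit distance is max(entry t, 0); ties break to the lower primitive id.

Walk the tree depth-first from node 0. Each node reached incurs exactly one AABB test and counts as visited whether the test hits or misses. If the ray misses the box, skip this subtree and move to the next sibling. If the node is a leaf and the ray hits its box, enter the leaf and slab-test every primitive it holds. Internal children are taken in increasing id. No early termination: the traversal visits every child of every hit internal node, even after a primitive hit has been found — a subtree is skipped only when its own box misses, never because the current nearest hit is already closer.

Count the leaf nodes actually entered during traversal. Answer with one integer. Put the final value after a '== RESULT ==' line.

Walk:
N0 x:[23,66] y:[43/2,42] z:[67/3,109/3] -> hit [23,109/3], descend [3, 4]
  N3 x:[23,64] y:[43/2,63/2] z:[68/3,98/3] -> hit [23,63/2], descend [2, 7]
    N2 x:[45,64] y:[43/2,63/2] z:[68/3,32] -> miss, prune
    N7 x:[23,37] y:[22,30] z:[23,98/3] -> hit [23,30] leaf, test {P0(miss), P9(miss), P12(miss)}
  N4 x:[33,66] y:[33,42] z:[67/3,109/3] -> hit [33,109/3], descend [5, 10]
    N5 x:[33,60] y:[33,42] z:[30,109/3] -> hit [33,109/3] leaf, test {P2(miss), P5(miss), P6@t=35}
    N10 x:[50,66] y:[67/2,41] z:[67/3,76/3] -> miss, prune

order=[0, 3, 2, 7, 4, 5, 10]  |boxes|=7  |leaves|=2  hit=P6

== RESULT ==
2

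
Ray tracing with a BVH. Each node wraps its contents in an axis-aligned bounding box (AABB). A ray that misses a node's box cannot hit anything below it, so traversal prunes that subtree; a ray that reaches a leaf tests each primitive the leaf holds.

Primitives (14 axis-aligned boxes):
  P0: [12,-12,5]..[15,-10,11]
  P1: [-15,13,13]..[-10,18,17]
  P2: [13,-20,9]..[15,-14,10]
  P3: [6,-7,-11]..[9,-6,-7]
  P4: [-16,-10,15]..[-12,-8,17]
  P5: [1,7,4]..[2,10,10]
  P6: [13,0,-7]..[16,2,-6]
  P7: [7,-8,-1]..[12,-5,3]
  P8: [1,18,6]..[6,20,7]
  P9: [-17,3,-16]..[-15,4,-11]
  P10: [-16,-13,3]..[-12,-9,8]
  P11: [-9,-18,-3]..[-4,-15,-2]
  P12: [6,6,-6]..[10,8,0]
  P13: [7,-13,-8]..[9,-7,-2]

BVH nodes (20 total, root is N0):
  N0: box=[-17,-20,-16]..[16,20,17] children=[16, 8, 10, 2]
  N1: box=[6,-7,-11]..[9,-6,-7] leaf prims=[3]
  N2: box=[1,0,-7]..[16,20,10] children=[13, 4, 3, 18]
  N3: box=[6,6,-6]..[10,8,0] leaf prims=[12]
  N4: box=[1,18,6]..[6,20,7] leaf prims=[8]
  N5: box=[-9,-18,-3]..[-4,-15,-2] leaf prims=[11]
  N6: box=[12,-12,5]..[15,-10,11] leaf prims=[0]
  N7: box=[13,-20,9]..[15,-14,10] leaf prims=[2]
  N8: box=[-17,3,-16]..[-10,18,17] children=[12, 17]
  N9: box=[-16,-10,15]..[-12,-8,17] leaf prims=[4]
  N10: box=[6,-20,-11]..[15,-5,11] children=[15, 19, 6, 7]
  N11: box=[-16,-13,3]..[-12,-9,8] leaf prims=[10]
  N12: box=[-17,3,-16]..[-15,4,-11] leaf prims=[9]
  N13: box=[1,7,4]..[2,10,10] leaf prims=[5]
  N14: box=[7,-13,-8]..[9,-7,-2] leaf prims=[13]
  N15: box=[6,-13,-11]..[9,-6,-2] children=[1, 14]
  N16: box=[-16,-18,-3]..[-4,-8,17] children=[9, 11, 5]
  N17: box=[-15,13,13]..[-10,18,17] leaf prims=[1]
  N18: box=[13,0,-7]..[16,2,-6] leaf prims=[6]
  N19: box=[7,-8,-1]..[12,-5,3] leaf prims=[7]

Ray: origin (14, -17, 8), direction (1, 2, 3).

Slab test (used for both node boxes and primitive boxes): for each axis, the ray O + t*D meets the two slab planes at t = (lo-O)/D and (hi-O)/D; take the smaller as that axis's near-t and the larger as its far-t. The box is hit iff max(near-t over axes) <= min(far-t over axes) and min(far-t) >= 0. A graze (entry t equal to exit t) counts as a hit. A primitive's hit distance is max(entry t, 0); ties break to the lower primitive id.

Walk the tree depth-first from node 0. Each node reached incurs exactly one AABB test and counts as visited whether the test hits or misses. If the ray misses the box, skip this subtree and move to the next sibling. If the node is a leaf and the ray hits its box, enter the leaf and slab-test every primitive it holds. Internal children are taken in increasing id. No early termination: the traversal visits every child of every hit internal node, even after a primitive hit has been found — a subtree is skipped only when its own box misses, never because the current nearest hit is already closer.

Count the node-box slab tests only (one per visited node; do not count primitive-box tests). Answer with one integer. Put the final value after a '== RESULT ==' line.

Traverse from the root:
N0 x:[-31,2] y:[-3/2,37/2] z:[-8,3] -> hit [-3/2,2], descend [2, 8, 10, 16]
  N2 x:[-13,2] y:[17/2,37/2] z:[-5,2/3] -> miss, prune
  N8 x:[-31,-24] y:[10,35/2] z:[-8,3] -> miss, prune
  N10 x:[-8,1] y:[-3/2,6] z:[-19/3,1] -> hit [-3/2,1], descend [6, 7, 15, 19]
    N6 x:[-2,1] y:[5/2,7/2] z:[-1,1] -> miss, prune
    N7 x:[-1,1] y:[-3/2,3/2] z:[1/3,2/3] -> hit [1/3,2/3] leaf, test {P2@t=1/3}
    N15 x:[-8,-5] y:[2,11/2] z:[-19/3,-10/3] -> miss, prune
    N19 x:[-7,-2] y:[9/2,6] z:[-3,-5/3] -> miss, prune
  N16 x:[-30,-18] y:[-1/2,9/2] z:[-11/3,3] -> miss, prune

9 AABB tests over nodes [0, 2, 8, 10, 6, 7, 15, 19, 16]; 1 leaf entered; closest P2.

== RESULT ==
9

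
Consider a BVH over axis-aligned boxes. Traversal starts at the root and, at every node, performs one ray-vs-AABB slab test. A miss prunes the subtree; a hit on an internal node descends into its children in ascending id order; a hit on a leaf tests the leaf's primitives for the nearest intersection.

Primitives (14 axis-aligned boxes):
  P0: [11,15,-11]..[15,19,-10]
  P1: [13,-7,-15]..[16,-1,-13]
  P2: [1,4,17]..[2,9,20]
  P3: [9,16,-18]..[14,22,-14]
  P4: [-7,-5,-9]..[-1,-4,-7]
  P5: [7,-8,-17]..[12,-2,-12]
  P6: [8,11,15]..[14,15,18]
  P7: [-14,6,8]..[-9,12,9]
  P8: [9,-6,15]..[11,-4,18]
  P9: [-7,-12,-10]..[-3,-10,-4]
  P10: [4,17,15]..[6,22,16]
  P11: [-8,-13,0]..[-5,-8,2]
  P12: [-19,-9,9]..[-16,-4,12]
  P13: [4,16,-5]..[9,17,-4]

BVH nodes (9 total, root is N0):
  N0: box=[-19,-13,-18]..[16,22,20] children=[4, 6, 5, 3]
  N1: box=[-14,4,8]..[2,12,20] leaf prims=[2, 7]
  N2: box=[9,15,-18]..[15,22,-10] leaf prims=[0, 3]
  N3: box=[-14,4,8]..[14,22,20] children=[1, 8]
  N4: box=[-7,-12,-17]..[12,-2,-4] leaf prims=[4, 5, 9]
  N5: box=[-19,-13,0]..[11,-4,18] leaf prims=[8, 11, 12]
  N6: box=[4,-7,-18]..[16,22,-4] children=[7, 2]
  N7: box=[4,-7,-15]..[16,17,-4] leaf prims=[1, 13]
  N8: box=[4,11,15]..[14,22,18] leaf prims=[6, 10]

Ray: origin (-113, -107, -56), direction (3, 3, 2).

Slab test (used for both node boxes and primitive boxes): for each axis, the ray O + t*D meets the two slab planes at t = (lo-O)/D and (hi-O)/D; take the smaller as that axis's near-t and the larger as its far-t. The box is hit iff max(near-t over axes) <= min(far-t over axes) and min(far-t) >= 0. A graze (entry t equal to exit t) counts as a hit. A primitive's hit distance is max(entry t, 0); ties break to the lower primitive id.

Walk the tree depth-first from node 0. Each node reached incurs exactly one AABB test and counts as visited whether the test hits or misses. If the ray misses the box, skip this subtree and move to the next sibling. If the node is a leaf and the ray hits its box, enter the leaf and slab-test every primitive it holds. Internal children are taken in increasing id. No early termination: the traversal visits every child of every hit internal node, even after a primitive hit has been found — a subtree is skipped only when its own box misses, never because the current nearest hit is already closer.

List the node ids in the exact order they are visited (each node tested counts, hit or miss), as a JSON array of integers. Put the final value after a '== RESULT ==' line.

Trace the traversal:
N0 x:[94/3,43] y:[94/3,43] z:[19,38] -> hit [94/3,38], descend [3, 4, 5, 6]
  N3 x:[33,127/3] y:[37,43] z:[32,38] -> hit [37,38], descend [1, 8]
    N1 x:[33,115/3] y:[37,119/3] z:[32,38] -> hit [37,38] leaf, test {P2@t=38, P7(miss)}
    N8 x:[39,127/3] y:[118/3,43] z:[71/2,37] -> miss, prune
  N4 x:[106/3,125/3] y:[95/3,35] z:[39/2,26] -> miss, prune
  N5 x:[94/3,124/3] y:[94/3,103/3] z:[28,37] -> hit [94/3,103/3] leaf, test {P8(miss), P11(miss), P12(miss)}
  N6 x:[39,43] y:[100/3,43] z:[19,26] -> miss, prune

7 AABB tests over nodes [0, 3, 1, 8, 4, 5, 6]; 2 leaves entered; closest P2.

== RESULT ==
[0, 3, 1, 8, 4, 5, 6]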